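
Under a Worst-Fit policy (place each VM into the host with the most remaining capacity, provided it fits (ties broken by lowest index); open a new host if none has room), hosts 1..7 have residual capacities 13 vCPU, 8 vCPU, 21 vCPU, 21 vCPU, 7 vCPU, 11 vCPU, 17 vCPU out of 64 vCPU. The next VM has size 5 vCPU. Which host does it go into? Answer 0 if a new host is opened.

3

Hosts with room: host 1 (13 vCPU), host 2 (8 vCPU), host 3 (21 vCPU), host 4 (21 vCPU), host 5 (7 vCPU), host 6 (11 vCPU), host 7 (17 vCPU).
Most room is host 3 with 21 vCPU free.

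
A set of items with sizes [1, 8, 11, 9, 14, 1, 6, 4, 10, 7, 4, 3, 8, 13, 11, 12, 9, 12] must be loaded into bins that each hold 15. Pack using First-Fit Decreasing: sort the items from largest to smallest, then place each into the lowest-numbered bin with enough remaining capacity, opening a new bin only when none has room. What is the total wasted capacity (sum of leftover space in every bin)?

22

Sorted descending: 14, 13, 12, 12, 11, 11, 10, 9, 9, 8, 8, 7, 6, 4, 4, 3, 1, 1.
Put 14 in bin 1; 1 remain.
Put 13 in bin 2; 2 remain.
Put 12 in bin 3; 3 remain.
Put 12 in bin 4; 3 remain.
Put 11 in bin 5; 4 remain.
Put 11 in bin 6; 4 remain.
Put 10 in bin 7; 5 remain.
Put 9 in bin 8; 6 remain.
Put 9 in bin 9; 6 remain.
Put 8 in bin 10; 7 remain.
Put 8 in bin 11; 7 remain.
Put 7 in bin 10; 0 remain.
Put 6 in bin 8; 0 remain.
Put 4 in bin 5; 0 remain.
Put 4 in bin 6; 0 remain.
Put 3 in bin 3; 0 remain.
Put 1 in bin 1; 0 remain.
Put 1 in bin 2; 1 remain.
11 bins × 15 = 165; used 143; unused 22.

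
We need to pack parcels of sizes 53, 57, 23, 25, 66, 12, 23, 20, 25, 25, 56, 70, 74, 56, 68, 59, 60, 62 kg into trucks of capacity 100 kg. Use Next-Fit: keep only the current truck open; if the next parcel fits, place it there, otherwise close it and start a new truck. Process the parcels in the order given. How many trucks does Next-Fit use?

12

Put 53 kg in truck 1; 47 kg remain.
Put 57 kg in truck 2; 43 kg remain.
Put 23 kg in truck 2; 20 kg remain.
Put 25 kg in truck 3; 75 kg remain.
Put 66 kg in truck 3; 9 kg remain.
Put 12 kg in truck 4; 88 kg remain.
Put 23 kg in truck 4; 65 kg remain.
Put 20 kg in truck 4; 45 kg remain.
Put 25 kg in truck 4; 20 kg remain.
Put 25 kg in truck 5; 75 kg remain.
Put 56 kg in truck 5; 19 kg remain.
Put 70 kg in truck 6; 30 kg remain.
Put 74 kg in truck 7; 26 kg remain.
Put 56 kg in truck 8; 44 kg remain.
Put 68 kg in truck 9; 32 kg remain.
Put 59 kg in truck 10; 41 kg remain.
Put 60 kg in truck 11; 40 kg remain.
Put 62 kg in truck 12; 38 kg remain.
Final trucks: [53] [57,23] [25,66] [12,23,20,25] [25,56] [70] [74] [56] [68] [59] [60] [62].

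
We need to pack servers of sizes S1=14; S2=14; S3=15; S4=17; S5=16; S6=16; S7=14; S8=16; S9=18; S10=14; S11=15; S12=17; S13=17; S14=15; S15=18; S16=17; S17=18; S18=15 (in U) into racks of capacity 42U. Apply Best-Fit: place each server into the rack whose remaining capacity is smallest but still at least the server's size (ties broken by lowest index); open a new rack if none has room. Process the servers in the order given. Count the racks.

rack 1: place S1 (14U), 28U left
rack 1: place S2 (14U), 14U left
rack 2: place S3 (15U), 27U left
rack 2: place S4 (17U), 10U left
rack 3: place S5 (16U), 26U left
rack 3: place S6 (16U), 10U left
rack 1: place S7 (14U), 0U left
rack 4: place S8 (16U), 26U left
rack 4: place S9 (18U), 8U left
rack 5: place S10 (14U), 28U left
rack 5: place S11 (15U), 13U left
rack 6: place S12 (17U), 25U left
rack 6: place S13 (17U), 8U left
rack 7: place S14 (15U), 27U left
rack 7: place S15 (18U), 9U left
rack 8: place S16 (17U), 25U left
rack 8: place S17 (18U), 7U left
rack 9: place S18 (15U), 27U left
Final racks: [14,14,14] [15,17] [16,16] [16,18] [14,15] [17,17] [15,18] [17,18] [15].

9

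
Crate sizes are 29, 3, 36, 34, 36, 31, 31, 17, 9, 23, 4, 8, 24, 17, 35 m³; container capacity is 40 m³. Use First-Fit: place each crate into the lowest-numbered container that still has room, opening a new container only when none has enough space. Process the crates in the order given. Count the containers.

container 1: place 29 m³, 11 m³ left
container 1: place 3 m³, 8 m³ left
container 2: place 36 m³, 4 m³ left
container 3: place 34 m³, 6 m³ left
container 4: place 36 m³, 4 m³ left
container 5: place 31 m³, 9 m³ left
container 6: place 31 m³, 9 m³ left
container 7: place 17 m³, 23 m³ left
container 5: place 9 m³, 0 m³ left
container 7: place 23 m³, 0 m³ left
container 1: place 4 m³, 4 m³ left
container 6: place 8 m³, 1 m³ left
container 8: place 24 m³, 16 m³ left
container 9: place 17 m³, 23 m³ left
container 10: place 35 m³, 5 m³ left

10 containers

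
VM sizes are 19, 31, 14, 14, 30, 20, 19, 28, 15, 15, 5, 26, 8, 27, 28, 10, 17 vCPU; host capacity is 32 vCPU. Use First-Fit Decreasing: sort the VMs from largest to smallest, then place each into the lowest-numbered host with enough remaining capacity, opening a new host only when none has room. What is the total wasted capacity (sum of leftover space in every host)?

Sorted descending: 31, 30, 28, 28, 27, 26, 20, 19, 19, 17, 15, 15, 14, 14, 10, 8, 5.
Put 31 vCPU in host 1; 1 vCPU remain.
Put 30 vCPU in host 2; 2 vCPU remain.
Put 28 vCPU in host 3; 4 vCPU remain.
Put 28 vCPU in host 4; 4 vCPU remain.
Put 27 vCPU in host 5; 5 vCPU remain.
Put 26 vCPU in host 6; 6 vCPU remain.
Put 20 vCPU in host 7; 12 vCPU remain.
Put 19 vCPU in host 8; 13 vCPU remain.
Put 19 vCPU in host 9; 13 vCPU remain.
Put 17 vCPU in host 10; 15 vCPU remain.
Put 15 vCPU in host 10; 0 vCPU remain.
Put 15 vCPU in host 11; 17 vCPU remain.
Put 14 vCPU in host 11; 3 vCPU remain.
Put 14 vCPU in host 12; 18 vCPU remain.
Put 10 vCPU in host 7; 2 vCPU remain.
Put 8 vCPU in host 8; 5 vCPU remain.
Put 5 vCPU in host 5; 0 vCPU remain.
12 hosts × 32 vCPU = 384 vCPU; used 326 vCPU; unused 58 vCPU.

58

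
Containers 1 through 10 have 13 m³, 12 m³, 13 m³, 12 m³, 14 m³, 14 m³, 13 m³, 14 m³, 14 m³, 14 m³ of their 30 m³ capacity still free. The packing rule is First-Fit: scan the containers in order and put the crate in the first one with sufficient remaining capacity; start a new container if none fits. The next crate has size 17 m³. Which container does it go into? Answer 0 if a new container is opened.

No container has ≥ 17 m³ free, so a new container is opened.

0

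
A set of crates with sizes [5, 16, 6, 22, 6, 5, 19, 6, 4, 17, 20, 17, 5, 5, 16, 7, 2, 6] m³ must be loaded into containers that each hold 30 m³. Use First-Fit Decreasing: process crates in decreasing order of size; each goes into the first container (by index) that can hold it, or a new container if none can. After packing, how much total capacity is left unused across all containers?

Sorted descending: 22, 20, 19, 17, 17, 16, 16, 7, 6, 6, 6, 6, 5, 5, 5, 5, 4, 2.
container 1: place 22 m³, 8 m³ left
container 2: place 20 m³, 10 m³ left
container 3: place 19 m³, 11 m³ left
container 4: place 17 m³, 13 m³ left
container 5: place 17 m³, 13 m³ left
container 6: place 16 m³, 14 m³ left
container 7: place 16 m³, 14 m³ left
container 1: place 7 m³, 1 m³ left
container 2: place 6 m³, 4 m³ left
container 3: place 6 m³, 5 m³ left
container 4: place 6 m³, 7 m³ left
container 4: place 6 m³, 1 m³ left
container 3: place 5 m³, 0 m³ left
container 5: place 5 m³, 8 m³ left
container 5: place 5 m³, 3 m³ left
container 6: place 5 m³, 9 m³ left
container 2: place 4 m³, 0 m³ left
container 5: place 2 m³, 1 m³ left
7 containers × 30 m³ = 210 m³; used 184 m³; unused 26 m³.

26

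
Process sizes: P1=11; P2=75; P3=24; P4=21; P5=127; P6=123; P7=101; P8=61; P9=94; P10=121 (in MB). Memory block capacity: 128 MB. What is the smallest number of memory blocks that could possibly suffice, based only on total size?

Total size = 11 + 75 + 24 + 21 + 127 + 123 + 101 + 61 + 94 + 121 = 758 MB.
⌈758 / 128⌉ = 6.

6 memory blocks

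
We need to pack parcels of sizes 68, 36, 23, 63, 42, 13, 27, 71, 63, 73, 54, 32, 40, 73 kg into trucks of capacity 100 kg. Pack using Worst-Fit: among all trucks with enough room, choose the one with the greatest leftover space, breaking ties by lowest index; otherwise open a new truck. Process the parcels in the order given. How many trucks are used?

Put 68 kg in truck 1; 32 kg remain.
Put 36 kg in truck 2; 64 kg remain.
Put 23 kg in truck 2; 41 kg remain.
Put 63 kg in truck 3; 37 kg remain.
Put 42 kg in truck 4; 58 kg remain.
Put 13 kg in truck 4; 45 kg remain.
Put 27 kg in truck 4; 18 kg remain.
Put 71 kg in truck 5; 29 kg remain.
Put 63 kg in truck 6; 37 kg remain.
Put 73 kg in truck 7; 27 kg remain.
Put 54 kg in truck 8; 46 kg remain.
Put 32 kg in truck 8; 14 kg remain.
Put 40 kg in truck 2; 1 kg remain.
Put 73 kg in truck 9; 27 kg remain.

9 trucks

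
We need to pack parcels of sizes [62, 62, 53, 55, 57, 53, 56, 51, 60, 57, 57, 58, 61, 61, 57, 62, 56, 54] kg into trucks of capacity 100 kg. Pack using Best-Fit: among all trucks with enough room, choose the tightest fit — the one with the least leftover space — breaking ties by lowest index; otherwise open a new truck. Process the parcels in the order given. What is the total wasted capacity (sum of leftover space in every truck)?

768

truck 1: place 62 kg, 38 kg left
truck 2: place 62 kg, 38 kg left
truck 3: place 53 kg, 47 kg left
truck 4: place 55 kg, 45 kg left
truck 5: place 57 kg, 43 kg left
truck 6: place 53 kg, 47 kg left
truck 7: place 56 kg, 44 kg left
truck 8: place 51 kg, 49 kg left
truck 9: place 60 kg, 40 kg left
truck 10: place 57 kg, 43 kg left
truck 11: place 57 kg, 43 kg left
truck 12: place 58 kg, 42 kg left
truck 13: place 61 kg, 39 kg left
truck 14: place 61 kg, 39 kg left
truck 15: place 57 kg, 43 kg left
truck 16: place 62 kg, 38 kg left
truck 17: place 56 kg, 44 kg left
truck 18: place 54 kg, 46 kg left
18 trucks × 100 kg = 1800 kg; used 1032 kg; unused 768 kg.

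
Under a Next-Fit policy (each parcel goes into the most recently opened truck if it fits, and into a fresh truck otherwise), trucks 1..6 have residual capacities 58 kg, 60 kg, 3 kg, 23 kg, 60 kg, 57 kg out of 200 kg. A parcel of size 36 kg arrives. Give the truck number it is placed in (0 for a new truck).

Next-Fit only looks at truck 6, which has 57 kg free.
36 kg fits there.

6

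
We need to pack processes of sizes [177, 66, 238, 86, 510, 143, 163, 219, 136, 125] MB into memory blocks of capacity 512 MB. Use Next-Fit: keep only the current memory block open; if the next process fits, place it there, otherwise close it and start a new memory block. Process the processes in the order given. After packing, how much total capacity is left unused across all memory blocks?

697

Put 177 MB in memory block 1; 335 MB remain.
Put 66 MB in memory block 1; 269 MB remain.
Put 238 MB in memory block 1; 31 MB remain.
Put 86 MB in memory block 2; 426 MB remain.
Put 510 MB in memory block 3; 2 MB remain.
Put 143 MB in memory block 4; 369 MB remain.
Put 163 MB in memory block 4; 206 MB remain.
Put 219 MB in memory block 5; 293 MB remain.
Put 136 MB in memory block 5; 157 MB remain.
Put 125 MB in memory block 5; 32 MB remain.
5 memory blocks × 512 MB = 2560 MB; used 1863 MB; unused 697 MB.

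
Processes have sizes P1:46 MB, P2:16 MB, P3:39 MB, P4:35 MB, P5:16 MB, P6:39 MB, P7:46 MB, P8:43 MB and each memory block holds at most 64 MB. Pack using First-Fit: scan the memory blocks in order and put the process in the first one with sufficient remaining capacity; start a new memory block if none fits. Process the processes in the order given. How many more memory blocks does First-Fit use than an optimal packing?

0

First-Fit: [46,16] [39,16] [35] [39] [46] [43] → 6 memory blocks.
6 processes exceed 32 MB (half the capacity), and no two of those can share a memory block, so at least 6 memory blocks are needed.
So 6 is already optimal.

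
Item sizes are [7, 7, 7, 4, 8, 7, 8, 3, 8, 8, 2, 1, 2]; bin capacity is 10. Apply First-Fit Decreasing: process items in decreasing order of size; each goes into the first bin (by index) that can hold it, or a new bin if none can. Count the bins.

Sorted descending: 8, 8, 8, 8, 7, 7, 7, 7, 4, 3, 2, 2, 1.
Put 8 in bin 1; 2 remain.
Put 8 in bin 2; 2 remain.
Put 8 in bin 3; 2 remain.
Put 8 in bin 4; 2 remain.
Put 7 in bin 5; 3 remain.
Put 7 in bin 6; 3 remain.
Put 7 in bin 7; 3 remain.
Put 7 in bin 8; 3 remain.
Put 4 in bin 9; 6 remain.
Put 3 in bin 5; 0 remain.
Put 2 in bin 1; 0 remain.
Put 2 in bin 2; 0 remain.
Put 1 in bin 3; 1 remain.

9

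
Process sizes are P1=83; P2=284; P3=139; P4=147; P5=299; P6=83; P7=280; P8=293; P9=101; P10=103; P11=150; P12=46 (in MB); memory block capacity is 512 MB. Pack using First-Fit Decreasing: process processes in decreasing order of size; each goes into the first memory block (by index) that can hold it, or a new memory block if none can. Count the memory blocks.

5

Sorted descending: 299, 293, 284, 280, 150, 147, 139, 103, 101, 83, 83, 46.
299 MB → memory block 1 (remaining 213 MB)
293 MB → memory block 2 (remaining 219 MB)
284 MB → memory block 3 (remaining 228 MB)
280 MB → memory block 4 (remaining 232 MB)
150 MB → memory block 1 (remaining 63 MB)
147 MB → memory block 2 (remaining 72 MB)
139 MB → memory block 3 (remaining 89 MB)
103 MB → memory block 4 (remaining 129 MB)
101 MB → memory block 4 (remaining 28 MB)
83 MB → memory block 3 (remaining 6 MB)
83 MB → memory block 5 (remaining 429 MB)
46 MB → memory block 1 (remaining 17 MB)
Final memory blocks: [299,150,46] [293,147] [284,139,83] [280,103,101] [83].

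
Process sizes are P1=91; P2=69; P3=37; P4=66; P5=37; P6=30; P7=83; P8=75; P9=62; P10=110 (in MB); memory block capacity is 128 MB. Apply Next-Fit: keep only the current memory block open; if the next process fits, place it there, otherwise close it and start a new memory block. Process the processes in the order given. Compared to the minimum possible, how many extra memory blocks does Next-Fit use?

Next-Fit: [91] [69,37] [66,37] [30,83] [75] [62] [110] → 7 memory blocks.
Total size 660 MB; any packing needs at least ⌈660/128⌉ = 6 memory blocks.
An optimal packing achieves that bound: [110] [91,37] [83,37] [75,30] [69] [66,62] → 6 memory blocks.
Excess: 7 − 6 = 1.

1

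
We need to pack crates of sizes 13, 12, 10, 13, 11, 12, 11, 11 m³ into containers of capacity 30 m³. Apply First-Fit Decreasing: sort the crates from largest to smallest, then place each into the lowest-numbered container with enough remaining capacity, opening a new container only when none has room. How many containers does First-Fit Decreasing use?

Sorted descending: 13, 13, 12, 12, 11, 11, 11, 10.
container 1: place 13 m³, 17 m³ left
container 1: place 13 m³, 4 m³ left
container 2: place 12 m³, 18 m³ left
container 2: place 12 m³, 6 m³ left
container 3: place 11 m³, 19 m³ left
container 3: place 11 m³, 8 m³ left
container 4: place 11 m³, 19 m³ left
container 4: place 10 m³, 9 m³ left
Final containers: [13,13] [12,12] [11,11] [11,10].

4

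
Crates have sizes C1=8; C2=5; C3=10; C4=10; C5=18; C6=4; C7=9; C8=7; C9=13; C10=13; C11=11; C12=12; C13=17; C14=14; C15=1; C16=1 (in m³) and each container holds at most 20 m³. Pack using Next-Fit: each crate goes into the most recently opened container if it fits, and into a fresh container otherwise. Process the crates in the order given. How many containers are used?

10 containers

C1 (8 m³) → container 1 (remaining 12 m³)
C2 (5 m³) → container 1 (remaining 7 m³)
C3 (10 m³) → container 2 (remaining 10 m³)
C4 (10 m³) → container 2 (remaining 0 m³)
C5 (18 m³) → container 3 (remaining 2 m³)
C6 (4 m³) → container 4 (remaining 16 m³)
C7 (9 m³) → container 4 (remaining 7 m³)
C8 (7 m³) → container 4 (remaining 0 m³)
C9 (13 m³) → container 5 (remaining 7 m³)
C10 (13 m³) → container 6 (remaining 7 m³)
C11 (11 m³) → container 7 (remaining 9 m³)
C12 (12 m³) → container 8 (remaining 8 m³)
C13 (17 m³) → container 9 (remaining 3 m³)
C14 (14 m³) → container 10 (remaining 6 m³)
C15 (1 m³) → container 10 (remaining 5 m³)
C16 (1 m³) → container 10 (remaining 4 m³)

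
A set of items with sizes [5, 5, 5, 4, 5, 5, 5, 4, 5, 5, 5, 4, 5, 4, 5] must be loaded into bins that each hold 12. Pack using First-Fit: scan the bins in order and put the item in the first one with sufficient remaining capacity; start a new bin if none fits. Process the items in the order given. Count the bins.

8 bins

5 → bin 1 (remaining 7)
5 → bin 1 (remaining 2)
5 → bin 2 (remaining 7)
4 → bin 2 (remaining 3)
5 → bin 3 (remaining 7)
5 → bin 3 (remaining 2)
5 → bin 4 (remaining 7)
4 → bin 4 (remaining 3)
5 → bin 5 (remaining 7)
5 → bin 5 (remaining 2)
5 → bin 6 (remaining 7)
4 → bin 6 (remaining 3)
5 → bin 7 (remaining 7)
4 → bin 7 (remaining 3)
5 → bin 8 (remaining 7)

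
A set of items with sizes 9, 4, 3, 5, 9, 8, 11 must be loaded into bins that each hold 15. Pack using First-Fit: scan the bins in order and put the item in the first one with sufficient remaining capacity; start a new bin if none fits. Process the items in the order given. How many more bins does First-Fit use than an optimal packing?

First-Fit: [9,4] [3,5] [9] [8] [11] → 5 bins.
Total size 49; any packing needs at least ⌈49/15⌉ = 4 bins.
An optimal packing achieves that bound: [11,4] [9,5] [9,3] [8] → 4 bins.
Excess: 5 − 4 = 1.

1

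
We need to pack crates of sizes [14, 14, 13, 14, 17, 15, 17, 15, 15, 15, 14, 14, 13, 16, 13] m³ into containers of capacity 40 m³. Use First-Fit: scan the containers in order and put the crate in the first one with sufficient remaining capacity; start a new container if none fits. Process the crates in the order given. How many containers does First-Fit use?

container 1: place 14 m³, 26 m³ left
container 1: place 14 m³, 12 m³ left
container 2: place 13 m³, 27 m³ left
container 2: place 14 m³, 13 m³ left
container 3: place 17 m³, 23 m³ left
container 3: place 15 m³, 8 m³ left
container 4: place 17 m³, 23 m³ left
container 4: place 15 m³, 8 m³ left
container 5: place 15 m³, 25 m³ left
container 5: place 15 m³, 10 m³ left
container 6: place 14 m³, 26 m³ left
container 6: place 14 m³, 12 m³ left
container 2: place 13 m³, 0 m³ left
container 7: place 16 m³, 24 m³ left
container 7: place 13 m³, 11 m³ left

7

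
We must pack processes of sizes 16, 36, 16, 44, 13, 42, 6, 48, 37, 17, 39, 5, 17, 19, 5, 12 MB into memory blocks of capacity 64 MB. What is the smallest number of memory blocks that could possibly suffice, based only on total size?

Total size = 16 + 36 + 16 + 44 + 13 + 42 + 6 + 48 + 37 + 17 + 39 + 5 + 17 + 19 + 5 + 12 = 372 MB.
⌈372 / 64⌉ = 6.

6 memory blocks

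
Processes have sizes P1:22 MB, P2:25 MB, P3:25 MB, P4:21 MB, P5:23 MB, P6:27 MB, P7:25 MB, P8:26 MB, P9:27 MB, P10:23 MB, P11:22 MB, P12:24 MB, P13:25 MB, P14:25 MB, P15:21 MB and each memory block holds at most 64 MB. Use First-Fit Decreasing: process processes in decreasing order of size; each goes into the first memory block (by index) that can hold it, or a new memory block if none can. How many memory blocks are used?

Sorted descending: 27, 27, 26, 25, 25, 25, 25, 25, 24, 23, 23, 22, 22, 21, 21.
Put 27 MB in memory block 1; 37 MB remain.
Put 27 MB in memory block 1; 10 MB remain.
Put 26 MB in memory block 2; 38 MB remain.
Put 25 MB in memory block 2; 13 MB remain.
Put 25 MB in memory block 3; 39 MB remain.
Put 25 MB in memory block 3; 14 MB remain.
Put 25 MB in memory block 4; 39 MB remain.
Put 25 MB in memory block 4; 14 MB remain.
Put 24 MB in memory block 5; 40 MB remain.
Put 23 MB in memory block 5; 17 MB remain.
Put 23 MB in memory block 6; 41 MB remain.
Put 22 MB in memory block 6; 19 MB remain.
Put 22 MB in memory block 7; 42 MB remain.
Put 21 MB in memory block 7; 21 MB remain.
Put 21 MB in memory block 7; 0 MB remain.

7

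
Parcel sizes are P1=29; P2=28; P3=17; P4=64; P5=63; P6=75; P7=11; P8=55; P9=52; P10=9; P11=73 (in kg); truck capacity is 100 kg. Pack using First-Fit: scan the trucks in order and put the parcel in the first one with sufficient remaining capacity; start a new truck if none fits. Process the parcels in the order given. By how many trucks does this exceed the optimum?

1

First-Fit: [29,28,17,11,9] [64] [63] [75] [55] [52] [73] → 7 trucks.
6 parcels exceed 50 kg (half the capacity), and no two of those can share a truck, so at least 6 trucks are needed.
An optimal packing achieves that bound: [75,17] [73,11,9] [64,29] [63,28] [55] [52] → 6 trucks.
Excess: 7 − 6 = 1.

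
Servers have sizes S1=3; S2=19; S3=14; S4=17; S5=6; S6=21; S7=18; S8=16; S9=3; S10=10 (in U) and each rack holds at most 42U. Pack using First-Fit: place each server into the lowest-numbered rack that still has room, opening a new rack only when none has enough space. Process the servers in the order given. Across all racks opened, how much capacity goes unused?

Put S1 (3U) in rack 1; 39U remain.
Put S2 (19U) in rack 1; 20U remain.
Put S3 (14U) in rack 1; 6U remain.
Put S4 (17U) in rack 2; 25U remain.
Put S5 (6U) in rack 1; 0U remain.
Put S6 (21U) in rack 2; 4U remain.
Put S7 (18U) in rack 3; 24U remain.
Put S8 (16U) in rack 3; 8U remain.
Put S9 (3U) in rack 2; 1U remain.
Put S10 (10U) in rack 4; 32U remain.
4 racks × 42U = 168U; used 127U; unused 41U.

41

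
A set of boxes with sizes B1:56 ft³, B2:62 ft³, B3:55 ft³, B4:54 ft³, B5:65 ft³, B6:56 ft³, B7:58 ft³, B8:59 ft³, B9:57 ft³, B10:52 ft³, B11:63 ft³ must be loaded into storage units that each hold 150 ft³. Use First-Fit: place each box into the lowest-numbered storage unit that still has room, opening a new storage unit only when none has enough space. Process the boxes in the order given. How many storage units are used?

storage unit 1: place B1 (56 ft³), 94 ft³ left
storage unit 1: place B2 (62 ft³), 32 ft³ left
storage unit 2: place B3 (55 ft³), 95 ft³ left
storage unit 2: place B4 (54 ft³), 41 ft³ left
storage unit 3: place B5 (65 ft³), 85 ft³ left
storage unit 3: place B6 (56 ft³), 29 ft³ left
storage unit 4: place B7 (58 ft³), 92 ft³ left
storage unit 4: place B8 (59 ft³), 33 ft³ left
storage unit 5: place B9 (57 ft³), 93 ft³ left
storage unit 5: place B10 (52 ft³), 41 ft³ left
storage unit 6: place B11 (63 ft³), 87 ft³ left

6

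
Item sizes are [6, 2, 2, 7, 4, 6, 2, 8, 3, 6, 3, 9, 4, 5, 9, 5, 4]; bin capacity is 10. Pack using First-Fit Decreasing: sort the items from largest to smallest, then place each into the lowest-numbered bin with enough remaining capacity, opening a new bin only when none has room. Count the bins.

9

Sorted descending: 9, 9, 8, 7, 6, 6, 6, 5, 5, 4, 4, 4, 3, 3, 2, 2, 2.
Put 9 in bin 1; 1 remain.
Put 9 in bin 2; 1 remain.
Put 8 in bin 3; 2 remain.
Put 7 in bin 4; 3 remain.
Put 6 in bin 5; 4 remain.
Put 6 in bin 6; 4 remain.
Put 6 in bin 7; 4 remain.
Put 5 in bin 8; 5 remain.
Put 5 in bin 8; 0 remain.
Put 4 in bin 5; 0 remain.
Put 4 in bin 6; 0 remain.
Put 4 in bin 7; 0 remain.
Put 3 in bin 4; 0 remain.
Put 3 in bin 9; 7 remain.
Put 2 in bin 3; 0 remain.
Put 2 in bin 9; 5 remain.
Put 2 in bin 9; 3 remain.
Final bins: [9] [9] [8,2] [7,3] [6,4] [6,4] [6,4] [5,5] [3,2,2].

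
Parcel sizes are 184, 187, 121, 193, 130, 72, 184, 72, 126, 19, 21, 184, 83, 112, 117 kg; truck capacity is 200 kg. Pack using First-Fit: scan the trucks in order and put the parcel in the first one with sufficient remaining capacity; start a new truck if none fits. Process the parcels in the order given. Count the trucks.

truck 1: place 184 kg, 16 kg left
truck 2: place 187 kg, 13 kg left
truck 3: place 121 kg, 79 kg left
truck 4: place 193 kg, 7 kg left
truck 5: place 130 kg, 70 kg left
truck 3: place 72 kg, 7 kg left
truck 6: place 184 kg, 16 kg left
truck 7: place 72 kg, 128 kg left
truck 7: place 126 kg, 2 kg left
truck 5: place 19 kg, 51 kg left
truck 5: place 21 kg, 30 kg left
truck 8: place 184 kg, 16 kg left
truck 9: place 83 kg, 117 kg left
truck 9: place 112 kg, 5 kg left
truck 10: place 117 kg, 83 kg left
Final trucks: [184] [187] [121,72] [193] [130,19,21] [184] [72,126] [184] [83,112] [117].

10 trucks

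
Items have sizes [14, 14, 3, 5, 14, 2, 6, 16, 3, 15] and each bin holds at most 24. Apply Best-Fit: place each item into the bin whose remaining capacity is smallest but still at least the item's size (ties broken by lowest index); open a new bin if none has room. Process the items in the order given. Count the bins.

bin 1: place 14, 10 left
bin 2: place 14, 10 left
bin 1: place 3, 7 left
bin 1: place 5, 2 left
bin 3: place 14, 10 left
bin 1: place 2, 0 left
bin 2: place 6, 4 left
bin 4: place 16, 8 left
bin 2: place 3, 1 left
bin 5: place 15, 9 left
Final bins: [14,3,5,2] [14,6,3] [14] [16] [15].

5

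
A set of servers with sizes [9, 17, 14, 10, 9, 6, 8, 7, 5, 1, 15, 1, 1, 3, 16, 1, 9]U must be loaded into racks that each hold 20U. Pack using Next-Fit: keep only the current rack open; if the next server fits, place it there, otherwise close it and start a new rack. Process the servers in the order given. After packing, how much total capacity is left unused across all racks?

9U → rack 1 (remaining 11U)
17U → rack 2 (remaining 3U)
14U → rack 3 (remaining 6U)
10U → rack 4 (remaining 10U)
9U → rack 4 (remaining 1U)
6U → rack 5 (remaining 14U)
8U → rack 5 (remaining 6U)
7U → rack 6 (remaining 13U)
5U → rack 6 (remaining 8U)
1U → rack 6 (remaining 7U)
15U → rack 7 (remaining 5U)
1U → rack 7 (remaining 4U)
1U → rack 7 (remaining 3U)
3U → rack 7 (remaining 0U)
16U → rack 8 (remaining 4U)
1U → rack 8 (remaining 3U)
9U → rack 9 (remaining 11U)
9 racks × 20U = 180U; used 132U; unused 48U.

48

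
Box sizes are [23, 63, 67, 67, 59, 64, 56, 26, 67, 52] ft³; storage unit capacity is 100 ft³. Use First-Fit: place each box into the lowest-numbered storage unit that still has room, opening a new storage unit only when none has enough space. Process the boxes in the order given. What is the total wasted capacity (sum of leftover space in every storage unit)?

256

Put 23 ft³ in storage unit 1; 77 ft³ remain.
Put 63 ft³ in storage unit 1; 14 ft³ remain.
Put 67 ft³ in storage unit 2; 33 ft³ remain.
Put 67 ft³ in storage unit 3; 33 ft³ remain.
Put 59 ft³ in storage unit 4; 41 ft³ remain.
Put 64 ft³ in storage unit 5; 36 ft³ remain.
Put 56 ft³ in storage unit 6; 44 ft³ remain.
Put 26 ft³ in storage unit 2; 7 ft³ remain.
Put 67 ft³ in storage unit 7; 33 ft³ remain.
Put 52 ft³ in storage unit 8; 48 ft³ remain.
8 storage units × 100 ft³ = 800 ft³; used 544 ft³; unused 256 ft³.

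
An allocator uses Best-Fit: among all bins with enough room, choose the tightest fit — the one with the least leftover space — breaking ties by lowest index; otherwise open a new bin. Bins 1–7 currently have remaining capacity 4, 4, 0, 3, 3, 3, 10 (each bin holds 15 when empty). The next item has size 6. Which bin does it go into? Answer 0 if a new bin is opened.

Bins with room: bin 7 (10).
Tightest fit is bin 7 with 10 free.

7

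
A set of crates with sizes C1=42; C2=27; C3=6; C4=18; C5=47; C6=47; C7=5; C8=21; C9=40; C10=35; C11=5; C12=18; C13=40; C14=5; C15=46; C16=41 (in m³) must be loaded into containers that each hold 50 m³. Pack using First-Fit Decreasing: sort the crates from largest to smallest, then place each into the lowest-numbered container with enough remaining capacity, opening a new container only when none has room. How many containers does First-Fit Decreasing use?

10

Sorted descending: 47, 47, 46, 42, 41, 40, 40, 35, 27, 21, 18, 18, 6, 5, 5, 5.
Put 47 m³ in container 1; 3 m³ remain.
Put 47 m³ in container 2; 3 m³ remain.
Put 46 m³ in container 3; 4 m³ remain.
Put 42 m³ in container 4; 8 m³ remain.
Put 41 m³ in container 5; 9 m³ remain.
Put 40 m³ in container 6; 10 m³ remain.
Put 40 m³ in container 7; 10 m³ remain.
Put 35 m³ in container 8; 15 m³ remain.
Put 27 m³ in container 9; 23 m³ remain.
Put 21 m³ in container 9; 2 m³ remain.
Put 18 m³ in container 10; 32 m³ remain.
Put 18 m³ in container 10; 14 m³ remain.
Put 6 m³ in container 4; 2 m³ remain.
Put 5 m³ in container 5; 4 m³ remain.
Put 5 m³ in container 6; 5 m³ remain.
Put 5 m³ in container 6; 0 m³ remain.
Final containers: [47] [47] [46] [42,6] [41,5] [40,5,5] [40] [35] [27,21] [18,18].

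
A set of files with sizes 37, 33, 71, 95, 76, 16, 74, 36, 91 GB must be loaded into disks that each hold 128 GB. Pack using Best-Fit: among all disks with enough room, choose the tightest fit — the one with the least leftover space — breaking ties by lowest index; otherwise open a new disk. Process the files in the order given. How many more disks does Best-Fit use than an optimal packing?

Best-Fit: [37,33] [71] [95,16] [76,36] [74] [91] → 6 disks.
Total size 529 GB; any packing needs at least ⌈529/128⌉ = 5 disks.
An optimal packing achieves that bound: [95,33] [91,37] [76,36,16] [74] [71] → 5 disks.
Excess: 6 − 5 = 1.

1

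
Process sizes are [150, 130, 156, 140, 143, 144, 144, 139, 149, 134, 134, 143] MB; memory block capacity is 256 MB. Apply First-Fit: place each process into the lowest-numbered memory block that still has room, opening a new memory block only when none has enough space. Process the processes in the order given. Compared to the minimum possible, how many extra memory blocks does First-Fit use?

0

First-Fit: [150] [130] [156] [140] [143] [144] [144] [139] [149] [134] [134] [143] → 12 memory blocks.
12 processes exceed 128 MB (half the capacity), and no two of those can share a memory block, so at least 12 memory blocks are needed.
So 12 is already optimal.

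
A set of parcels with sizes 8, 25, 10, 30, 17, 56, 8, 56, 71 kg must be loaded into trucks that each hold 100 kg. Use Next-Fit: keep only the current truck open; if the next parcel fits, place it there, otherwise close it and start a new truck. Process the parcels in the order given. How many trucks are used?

4

Put 8 kg in truck 1; 92 kg remain.
Put 25 kg in truck 1; 67 kg remain.
Put 10 kg in truck 1; 57 kg remain.
Put 30 kg in truck 1; 27 kg remain.
Put 17 kg in truck 1; 10 kg remain.
Put 56 kg in truck 2; 44 kg remain.
Put 8 kg in truck 2; 36 kg remain.
Put 56 kg in truck 3; 44 kg remain.
Put 71 kg in truck 4; 29 kg remain.
Final trucks: [8,25,10,30,17] [56,8] [56] [71].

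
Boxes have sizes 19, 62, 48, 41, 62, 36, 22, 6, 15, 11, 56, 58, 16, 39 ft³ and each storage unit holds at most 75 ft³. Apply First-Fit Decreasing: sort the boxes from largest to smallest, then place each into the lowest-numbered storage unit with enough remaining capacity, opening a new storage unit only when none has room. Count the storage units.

Sorted descending: 62, 62, 58, 56, 48, 41, 39, 36, 22, 19, 16, 15, 11, 6.
62 ft³ → storage unit 1 (remaining 13 ft³)
62 ft³ → storage unit 2 (remaining 13 ft³)
58 ft³ → storage unit 3 (remaining 17 ft³)
56 ft³ → storage unit 4 (remaining 19 ft³)
48 ft³ → storage unit 5 (remaining 27 ft³)
41 ft³ → storage unit 6 (remaining 34 ft³)
39 ft³ → storage unit 7 (remaining 36 ft³)
36 ft³ → storage unit 7 (remaining 0 ft³)
22 ft³ → storage unit 5 (remaining 5 ft³)
19 ft³ → storage unit 4 (remaining 0 ft³)
16 ft³ → storage unit 3 (remaining 1 ft³)
15 ft³ → storage unit 6 (remaining 19 ft³)
11 ft³ → storage unit 1 (remaining 2 ft³)
6 ft³ → storage unit 2 (remaining 7 ft³)
Final storage units: [62,11] [62,6] [58,16] [56,19] [48,22] [41,15] [39,36].

7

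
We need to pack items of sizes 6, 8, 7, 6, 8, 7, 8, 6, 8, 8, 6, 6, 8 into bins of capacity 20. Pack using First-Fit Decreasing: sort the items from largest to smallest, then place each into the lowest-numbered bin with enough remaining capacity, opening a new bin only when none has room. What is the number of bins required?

Sorted descending: 8, 8, 8, 8, 8, 8, 7, 7, 6, 6, 6, 6, 6.
bin 1: place 8, 12 left
bin 1: place 8, 4 left
bin 2: place 8, 12 left
bin 2: place 8, 4 left
bin 3: place 8, 12 left
bin 3: place 8, 4 left
bin 4: place 7, 13 left
bin 4: place 7, 6 left
bin 4: place 6, 0 left
bin 5: place 6, 14 left
bin 5: place 6, 8 left
bin 5: place 6, 2 left
bin 6: place 6, 14 left

6 bins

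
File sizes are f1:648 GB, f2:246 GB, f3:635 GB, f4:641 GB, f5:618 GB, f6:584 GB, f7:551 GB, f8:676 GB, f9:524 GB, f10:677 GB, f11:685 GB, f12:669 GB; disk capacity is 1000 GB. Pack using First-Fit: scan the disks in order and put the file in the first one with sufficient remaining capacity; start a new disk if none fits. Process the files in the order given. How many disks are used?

11

disk 1: place f1 (648 GB), 352 GB left
disk 1: place f2 (246 GB), 106 GB left
disk 2: place f3 (635 GB), 365 GB left
disk 3: place f4 (641 GB), 359 GB left
disk 4: place f5 (618 GB), 382 GB left
disk 5: place f6 (584 GB), 416 GB left
disk 6: place f7 (551 GB), 449 GB left
disk 7: place f8 (676 GB), 324 GB left
disk 8: place f9 (524 GB), 476 GB left
disk 9: place f10 (677 GB), 323 GB left
disk 10: place f11 (685 GB), 315 GB left
disk 11: place f12 (669 GB), 331 GB left
Final disks: [648,246] [635] [641] [618] [584] [551] [676] [524] [677] [685] [669].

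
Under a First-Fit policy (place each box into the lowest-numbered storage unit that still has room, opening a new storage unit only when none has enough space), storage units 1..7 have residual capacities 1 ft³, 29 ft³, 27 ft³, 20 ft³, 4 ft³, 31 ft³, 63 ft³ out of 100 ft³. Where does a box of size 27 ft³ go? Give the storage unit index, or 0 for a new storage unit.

2

Storage units with room: storage unit 2 (29 ft³), storage unit 3 (27 ft³), storage unit 6 (31 ft³), storage unit 7 (63 ft³).
The first with room is storage unit 2.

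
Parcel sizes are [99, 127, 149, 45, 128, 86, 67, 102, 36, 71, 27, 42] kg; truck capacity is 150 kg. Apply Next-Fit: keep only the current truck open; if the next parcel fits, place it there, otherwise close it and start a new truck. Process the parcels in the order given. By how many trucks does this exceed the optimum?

Next-Fit: [99] [127] [149] [45] [128] [86] [67] [102,36] [71,27,42] → 9 trucks.
Total size 979 kg; any packing needs at least ⌈979/150⌉ = 7 trucks.
An optimal packing achieves that bound: [149] [128] [127] [102,45] [99,42] [86,36,27] [71,67] → 7 trucks.
Excess: 9 − 7 = 2.

2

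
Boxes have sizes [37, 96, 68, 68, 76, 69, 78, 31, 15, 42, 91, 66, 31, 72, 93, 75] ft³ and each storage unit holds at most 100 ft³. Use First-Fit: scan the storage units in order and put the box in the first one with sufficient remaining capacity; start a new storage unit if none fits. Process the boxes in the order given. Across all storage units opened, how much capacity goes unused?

storage unit 1: place 37 ft³, 63 ft³ left
storage unit 2: place 96 ft³, 4 ft³ left
storage unit 3: place 68 ft³, 32 ft³ left
storage unit 4: place 68 ft³, 32 ft³ left
storage unit 5: place 76 ft³, 24 ft³ left
storage unit 6: place 69 ft³, 31 ft³ left
storage unit 7: place 78 ft³, 22 ft³ left
storage unit 1: place 31 ft³, 32 ft³ left
storage unit 1: place 15 ft³, 17 ft³ left
storage unit 8: place 42 ft³, 58 ft³ left
storage unit 9: place 91 ft³, 9 ft³ left
storage unit 10: place 66 ft³, 34 ft³ left
storage unit 3: place 31 ft³, 1 ft³ left
storage unit 11: place 72 ft³, 28 ft³ left
storage unit 12: place 93 ft³, 7 ft³ left
storage unit 13: place 75 ft³, 25 ft³ left
13 storage units × 100 ft³ = 1300 ft³; used 1008 ft³; unused 292 ft³.

292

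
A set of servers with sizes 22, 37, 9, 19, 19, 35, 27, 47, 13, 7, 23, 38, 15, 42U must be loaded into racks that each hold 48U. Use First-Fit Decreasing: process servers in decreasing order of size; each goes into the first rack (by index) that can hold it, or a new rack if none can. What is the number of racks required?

Sorted descending: 47, 42, 38, 37, 35, 27, 23, 22, 19, 19, 15, 13, 9, 7.
rack 1: place 47U, 1U left
rack 2: place 42U, 6U left
rack 3: place 38U, 10U left
rack 4: place 37U, 11U left
rack 5: place 35U, 13U left
rack 6: place 27U, 21U left
rack 7: place 23U, 25U left
rack 7: place 22U, 3U left
rack 6: place 19U, 2U left
rack 8: place 19U, 29U left
rack 8: place 15U, 14U left
rack 5: place 13U, 0U left
rack 3: place 9U, 1U left
rack 4: place 7U, 4U left
Final racks: [47] [42] [38,9] [37,7] [35,13] [27,19] [23,22] [19,15].

8 racks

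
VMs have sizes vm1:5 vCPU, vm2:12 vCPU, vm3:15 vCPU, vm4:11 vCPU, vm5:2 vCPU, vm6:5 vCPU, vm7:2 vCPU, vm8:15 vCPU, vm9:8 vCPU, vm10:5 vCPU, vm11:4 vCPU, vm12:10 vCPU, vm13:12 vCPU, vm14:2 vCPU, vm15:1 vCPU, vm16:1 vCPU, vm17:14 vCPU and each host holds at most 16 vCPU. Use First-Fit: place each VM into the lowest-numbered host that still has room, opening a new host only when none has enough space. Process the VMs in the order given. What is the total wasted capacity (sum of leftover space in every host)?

Put vm1 (5 vCPU) in host 1; 11 vCPU remain.
Put vm2 (12 vCPU) in host 2; 4 vCPU remain.
Put vm3 (15 vCPU) in host 3; 1 vCPU remain.
Put vm4 (11 vCPU) in host 1; 0 vCPU remain.
Put vm5 (2 vCPU) in host 2; 2 vCPU remain.
Put vm6 (5 vCPU) in host 4; 11 vCPU remain.
Put vm7 (2 vCPU) in host 2; 0 vCPU remain.
Put vm8 (15 vCPU) in host 5; 1 vCPU remain.
Put vm9 (8 vCPU) in host 4; 3 vCPU remain.
Put vm10 (5 vCPU) in host 6; 11 vCPU remain.
Put vm11 (4 vCPU) in host 6; 7 vCPU remain.
Put vm12 (10 vCPU) in host 7; 6 vCPU remain.
Put vm13 (12 vCPU) in host 8; 4 vCPU remain.
Put vm14 (2 vCPU) in host 4; 1 vCPU remain.
Put vm15 (1 vCPU) in host 3; 0 vCPU remain.
Put vm16 (1 vCPU) in host 4; 0 vCPU remain.
Put vm17 (14 vCPU) in host 9; 2 vCPU remain.
9 hosts × 16 vCPU = 144 vCPU; used 124 vCPU; unused 20 vCPU.

20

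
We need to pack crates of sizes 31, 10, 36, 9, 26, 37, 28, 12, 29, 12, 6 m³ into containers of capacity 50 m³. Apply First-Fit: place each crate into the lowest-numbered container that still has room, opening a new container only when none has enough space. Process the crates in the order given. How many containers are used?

Put 31 m³ in container 1; 19 m³ remain.
Put 10 m³ in container 1; 9 m³ remain.
Put 36 m³ in container 2; 14 m³ remain.
Put 9 m³ in container 1; 0 m³ remain.
Put 26 m³ in container 3; 24 m³ remain.
Put 37 m³ in container 4; 13 m³ remain.
Put 28 m³ in container 5; 22 m³ remain.
Put 12 m³ in container 2; 2 m³ remain.
Put 29 m³ in container 6; 21 m³ remain.
Put 12 m³ in container 3; 12 m³ remain.
Put 6 m³ in container 3; 6 m³ remain.
Final containers: [31,10,9] [36,12] [26,12,6] [37] [28] [29].

6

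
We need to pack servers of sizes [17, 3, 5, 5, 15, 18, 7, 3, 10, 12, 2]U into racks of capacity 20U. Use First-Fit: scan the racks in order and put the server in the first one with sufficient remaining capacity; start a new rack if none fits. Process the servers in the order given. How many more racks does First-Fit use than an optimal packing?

First-Fit: [17,3] [5,5,7,3] [15,2] [18] [10] [12] → 6 racks.
Total size 97U; any packing needs at least ⌈97/20⌉ = 5 racks.
An optimal packing achieves that bound: [18,2] [17,3] [15,5] [12,7] [10,5,3] → 5 racks.
Excess: 6 − 5 = 1.

1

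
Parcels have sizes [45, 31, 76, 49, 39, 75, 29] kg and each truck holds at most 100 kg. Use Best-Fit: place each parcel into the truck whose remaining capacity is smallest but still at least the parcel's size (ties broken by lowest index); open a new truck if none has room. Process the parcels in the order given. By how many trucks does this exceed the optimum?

Best-Fit: [45,31] [76] [49,39] [75] [29] → 5 trucks.
Total size 344 kg; any packing needs at least ⌈344/100⌉ = 4 trucks.
An optimal packing achieves that bound: [76] [75] [49,45] [39,31,29] → 4 trucks.
Excess: 5 − 4 = 1.

1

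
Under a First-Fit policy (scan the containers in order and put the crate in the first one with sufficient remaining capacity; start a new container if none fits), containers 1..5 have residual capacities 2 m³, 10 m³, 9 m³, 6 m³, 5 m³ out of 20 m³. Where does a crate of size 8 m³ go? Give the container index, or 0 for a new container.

Containers with room: container 2 (10 m³), container 3 (9 m³).
The first with room is container 2.

2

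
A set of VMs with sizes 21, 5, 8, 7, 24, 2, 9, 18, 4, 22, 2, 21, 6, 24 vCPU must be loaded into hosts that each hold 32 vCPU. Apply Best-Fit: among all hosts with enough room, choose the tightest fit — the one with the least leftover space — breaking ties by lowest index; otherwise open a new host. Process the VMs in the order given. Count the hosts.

host 1: place 21 vCPU, 11 vCPU left
host 1: place 5 vCPU, 6 vCPU left
host 2: place 8 vCPU, 24 vCPU left
host 2: place 7 vCPU, 17 vCPU left
host 3: place 24 vCPU, 8 vCPU left
host 1: place 2 vCPU, 4 vCPU left
host 2: place 9 vCPU, 8 vCPU left
host 4: place 18 vCPU, 14 vCPU left
host 1: place 4 vCPU, 0 vCPU left
host 5: place 22 vCPU, 10 vCPU left
host 2: place 2 vCPU, 6 vCPU left
host 6: place 21 vCPU, 11 vCPU left
host 2: place 6 vCPU, 0 vCPU left
host 7: place 24 vCPU, 8 vCPU left
Final hosts: [21,5,2,4] [8,7,9,2,6] [24] [18] [22] [21] [24].

7 hosts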